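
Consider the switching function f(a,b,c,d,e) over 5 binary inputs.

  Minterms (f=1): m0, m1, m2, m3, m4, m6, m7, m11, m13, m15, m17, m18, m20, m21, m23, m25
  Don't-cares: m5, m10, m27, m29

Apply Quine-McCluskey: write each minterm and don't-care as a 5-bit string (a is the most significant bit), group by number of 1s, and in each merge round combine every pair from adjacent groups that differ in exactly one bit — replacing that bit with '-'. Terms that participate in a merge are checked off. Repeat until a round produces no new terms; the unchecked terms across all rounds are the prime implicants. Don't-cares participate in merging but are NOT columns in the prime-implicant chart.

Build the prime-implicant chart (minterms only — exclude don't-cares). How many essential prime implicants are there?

Round 0: 00000✓ 00001✓ 00010✓ 00011✓ 00100✓ 00101✓ 00110✓ 00111✓ 01010✓ 01011✓ 01101✓ 01111✓ 10001✓ 10010✓ 10100✓ 10101✓ 10111✓ 11001✓ 11011✓ 11101✓
Round 1: -0001✓ -0010 -0100✓ -0101✓ -0111✓ -1011 -1101✓ 0-010✓ 0-011✓ 0-101✓ 0-111✓ 00-00✓ 00-01✓ 00-10✓ 00-11✓ 000-0✓ 000-1✓ 0000-✓ 0001-✓ 001-0✓ 001-1✓ 0010-✓ 0011-✓ 01-11✓ 0101-✓ 011-1✓ 1-001✓ 1-101✓ 10-01✓ 101-1✓ 1010-✓ 11-01✓ 110-1
Round 2: --101 -0-01 -01-1 -010- 0--11 0-01- 0-1-1 00--0✓ 00--1✓ 00-0-✓ 00-1-✓ 000--✓ 001--✓ 1--01
Round 3: 00---
PIs = {--101, -0-01, -0010, -01-1, -010-, -1011, 0--11, 0-01-, 0-1-1, 00---, 1--01, 110-1}
Coverage chart:
  m0: 00--- ←essential
  m1: -0-01,00---
  m2: -0010,0-01-,00---
  m3: 0--11,0-01-,00---
  m4: -010-,00---
  m6: 00--- ←essential
  m7: -01-1,0--11,0-1-1,00---
  m11: -1011,0--11,0-01-
  m13: --101,0-1-1
  m15: 0--11,0-1-1
  m17: -0-01,1--01
  m18: -0010 ←essential
  m20: -010- ←essential
  m21: --101,-0-01,-01-1,-010-,1--01
  m23: -01-1 ←essential
  m25: 1--01,110-1
Essential: -0010, -01-1, -010-, 00---

4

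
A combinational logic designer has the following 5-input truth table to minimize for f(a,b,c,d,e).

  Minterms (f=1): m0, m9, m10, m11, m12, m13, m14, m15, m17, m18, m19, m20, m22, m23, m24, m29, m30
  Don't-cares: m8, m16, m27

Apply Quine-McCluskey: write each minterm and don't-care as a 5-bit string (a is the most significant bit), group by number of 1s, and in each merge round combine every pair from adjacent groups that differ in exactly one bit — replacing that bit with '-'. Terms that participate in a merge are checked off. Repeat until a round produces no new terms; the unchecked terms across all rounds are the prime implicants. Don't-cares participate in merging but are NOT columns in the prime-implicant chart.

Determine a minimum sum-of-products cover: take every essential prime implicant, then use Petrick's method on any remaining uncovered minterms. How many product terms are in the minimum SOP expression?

[col 0] 00000*, 01000*, 01001*, 01010*, 01011*, 01100*, 01101*, 01110*, 01111*, 10000*, 10001*, 10010*, 10011*, 10100*, 10110*, 10111*, 11000*, 11011*, 11101*, 11110*
[col 1] -0000*, -1000*, -1011, -1101, -1110, 0-000*, 01-00*, 01-01*, 01-10*, 01-11*, 010-0*, 010-1*, 0100-*, 0101-*, 011-0*, 011-1*, 0110-*, 0111-*, 1-000*, 1-011, 1-110, 10-00*, 10-10*, 10-11*, 100-0*, 100-1*, 1000-*, 1001-*, 101-0*, 1011-*
[col 2] --000, 01--0*, 01--1*, 01-0-*, 01-1-*, 010--*, 011--*, 10--0, 10-1-, 100--
[col 3] 01---
Prime implicants: --000, -1011, -1101, -1110, 01---, 1-011, 1-110, 10--0, 10-1-, 100--
PI chart (minterm → PIs covering it):
  0 | --000  (sole → essential)
  9 | 01---  (sole → essential)
  10 | 01---  (sole → essential)
  11 | -1011,01---
  12 | 01---  (sole → essential)
  13 | -1101,01---
  14 | -1110,01---
  15 | 01---  (sole → essential)
  17 | 100--  (sole → essential)
  18 | 10--0,10-1-,100--
  19 | 1-011,10-1-,100--
  20 | 10--0  (sole → essential)
  22 | 1-110,10--0,10-1-
  23 | 10-1-  (sole → essential)
  24 | --000  (sole → essential)
  29 | -1101  (sole → essential)
  30 | -1110,1-110
Essential prime implicants: --000, -1101, 01---, 10--0, 10-1-, 100--
Petrick residual → -1110
Minimum SOP uses 7 PIs: c'd'e' + bcd'e + bcde' + a'b + ab'e' + ab'd + ab'c'

7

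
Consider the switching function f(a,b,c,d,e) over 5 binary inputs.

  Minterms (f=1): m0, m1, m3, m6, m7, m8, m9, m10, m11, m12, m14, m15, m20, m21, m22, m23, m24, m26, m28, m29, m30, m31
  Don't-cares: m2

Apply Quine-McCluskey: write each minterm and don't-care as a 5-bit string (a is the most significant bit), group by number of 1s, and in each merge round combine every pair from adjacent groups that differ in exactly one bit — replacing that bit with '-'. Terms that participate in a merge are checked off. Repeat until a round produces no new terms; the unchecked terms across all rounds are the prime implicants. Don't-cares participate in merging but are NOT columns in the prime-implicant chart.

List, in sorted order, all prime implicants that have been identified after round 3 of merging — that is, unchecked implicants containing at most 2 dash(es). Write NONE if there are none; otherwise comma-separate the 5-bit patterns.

NONE

Round 0: 00000✓ 00001✓ 00010✓ 00011✓ 00110✓ 00111✓ 01000✓ 01001✓ 01010✓ 01011✓ 01100✓ 01110✓ 01111✓ 10100✓ 10101✓ 10110✓ 10111✓ 11000✓ 11010✓ 11100✓ 11101✓ 11110✓ 11111✓
Round 1: -0110✓ -0111✓ -1000✓ -1010✓ -1100✓ -1110✓ -1111✓ 0-000✓ 0-001✓ 0-010✓ 0-011✓ 0-110✓ 0-111✓ 00-10✓ 00-11✓ 000-0✓ 000-1✓ 0000-✓ 0001-✓ 0011-✓ 01-00✓ 01-10✓ 01-11✓ 010-0✓ 010-1✓ 0100-✓ 0101-✓ 011-0✓ 0111-✓ 1-100✓ 1-101✓ 1-110✓ 1-111✓ 101-0✓ 101-1✓ 1010-✓ 1011-✓ 11-00✓ 11-10✓ 110-0✓ 111-0✓ 111-1✓ 1110-✓ 1111-✓
Round 2: --110✓ --111✓ -011-✓ -1-00✓ -1-10✓ -10-0✓ -11-0✓ -111-✓ 0--10✓ 0--11✓ 0-0-0✓ 0-0-1✓ 0-00-✓ 0-01-✓ 0-11-✓ 00-1-✓ 000--✓ 01--0✓ 01-1-✓ 010--✓ 1-1-0✓ 1-1-1✓ 1-10-✓ 1-11-✓ 101--✓ 11--0✓ 111--✓
Round 3: --11- -1--0 0--1- 0-0-- 1-1--
PIs = {--11-, -1--0, 0--1-, 0-0--, 1-1--}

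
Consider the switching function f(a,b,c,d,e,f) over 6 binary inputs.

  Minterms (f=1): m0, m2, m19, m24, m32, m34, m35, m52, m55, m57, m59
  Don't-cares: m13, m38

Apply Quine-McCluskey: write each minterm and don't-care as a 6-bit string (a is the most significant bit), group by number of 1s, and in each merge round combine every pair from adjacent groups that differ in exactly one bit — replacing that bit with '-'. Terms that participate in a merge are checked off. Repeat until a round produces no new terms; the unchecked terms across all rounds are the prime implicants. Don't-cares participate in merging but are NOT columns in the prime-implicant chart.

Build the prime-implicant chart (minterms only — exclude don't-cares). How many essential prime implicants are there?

7

Round 0: 000000✓ 000010✓ 001101 010011 011000 100000✓ 100010✓ 100011✓ 100110✓ 110100 110111 111001✓ 111011✓
Round 1: -00000✓ -00010✓ 0000-0✓ 100-10 1000-0✓ 10001- 1110-1
Round 2: -000-0
PIs = {-000-0, 001101, 010011, 011000, 100-10, 10001-, 110100, 110111, 1110-1}
Coverage chart:
  m0: -000-0 ←essential
  m2: -000-0 ←essential
  m19: 010011 ←essential
  m24: 011000 ←essential
  m32: -000-0 ←essential
  m34: -000-0,100-10,10001-
  m35: 10001- ←essential
  m52: 110100 ←essential
  m55: 110111 ←essential
  m57: 1110-1 ←essential
  m59: 1110-1 ←essential
Essential: -000-0, 010011, 011000, 10001-, 110100, 110111, 1110-1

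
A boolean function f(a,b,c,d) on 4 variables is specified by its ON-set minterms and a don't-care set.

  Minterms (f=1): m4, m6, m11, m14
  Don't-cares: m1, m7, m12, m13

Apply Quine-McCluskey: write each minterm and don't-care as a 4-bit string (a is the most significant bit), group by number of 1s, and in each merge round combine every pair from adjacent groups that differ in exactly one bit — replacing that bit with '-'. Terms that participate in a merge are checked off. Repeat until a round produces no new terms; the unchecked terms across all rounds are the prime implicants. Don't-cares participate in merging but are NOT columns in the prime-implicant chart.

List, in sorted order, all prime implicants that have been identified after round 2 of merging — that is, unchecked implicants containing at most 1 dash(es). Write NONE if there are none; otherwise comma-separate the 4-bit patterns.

size-2^0 implicants → 0001  0100(✓)  0110(✓)  0111(✓)  1011  1100(✓)  1101(✓)  1110(✓)
size-2^1 implicants → -100(✓)  -110(✓)  01-0(✓)  011-  11-0(✓)  110-
size-2^2 implicants → -1-0
Unchecked terms (primes): -1-0, 0001, 011-, 1011, 110-

0001, 011-, 1011, 110-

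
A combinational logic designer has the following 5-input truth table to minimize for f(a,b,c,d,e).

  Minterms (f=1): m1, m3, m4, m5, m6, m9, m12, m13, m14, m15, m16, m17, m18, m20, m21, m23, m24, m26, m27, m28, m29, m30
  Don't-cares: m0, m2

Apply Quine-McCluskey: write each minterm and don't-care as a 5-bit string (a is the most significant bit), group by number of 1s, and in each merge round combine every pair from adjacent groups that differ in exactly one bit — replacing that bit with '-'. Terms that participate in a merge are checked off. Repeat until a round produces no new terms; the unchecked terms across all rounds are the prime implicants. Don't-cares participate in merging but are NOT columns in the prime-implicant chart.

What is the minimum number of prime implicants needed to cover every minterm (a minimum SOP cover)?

Round 0: 00000✓ 00001✓ 00010✓ 00011✓ 00100✓ 00101✓ 00110✓ 01001✓ 01100✓ 01101✓ 01110✓ 01111✓ 10000✓ 10001✓ 10010✓ 10100✓ 10101✓ 10111✓ 11000✓ 11010✓ 11011✓ 11100✓ 11101✓ 11110✓
Round 1: -0000✓ -0001✓ -0010✓ -0100✓ -0101✓ -1100✓ -1101✓ -1110✓ 0-001✓ 0-100✓ 0-101✓ 0-110✓ 00-00✓ 00-01✓ 00-10✓ 000-0✓ 000-1✓ 0000-✓ 0001-✓ 001-0✓ 0010-✓ 01-01✓ 011-0✓ 011-1✓ 0110-✓ 0111-✓ 1-000✓ 1-010✓ 1-100✓ 1-101✓ 10-00✓ 10-01✓ 100-0✓ 1000-✓ 101-1 1010-✓ 11-00✓ 11-10✓ 110-0✓ 1101- 111-0✓ 1110-✓
Round 2: --100✓ --101✓ -0-00✓ -0-01✓ -00-0 -000-✓ -010-✓ -11-0 -110-✓ 0--01 0-1-0 0-10-✓ 00--0 00-0-✓ 000-- 011-- 1--00 1-0-0 1-10-✓ 10-0-✓ 11--0
Round 3: --10- -0-0-
PIs = {--10-, -0-0-, -00-0, -11-0, 0--01, 0-1-0, 00--0, 000--, 011--, 1--00, 1-0-0, 101-1, 11--0, 1101-}
Coverage chart:
  m1: -0-0-,0--01,000--
  m3: 000-- ←essential
  m4: --10-,-0-0-,0-1-0,00--0
  m5: --10-,-0-0-,0--01
  m6: 0-1-0,00--0
  m9: 0--01 ←essential
  m12: --10-,-11-0,0-1-0,011--
  m13: --10-,0--01,011--
  m14: -11-0,0-1-0,011--
  m15: 011-- ←essential
  m16: -0-0-,-00-0,1--00,1-0-0
  m17: -0-0- ←essential
  m18: -00-0,1-0-0
  m20: --10-,-0-0-,1--00
  m21: --10-,-0-0-,101-1
  m23: 101-1 ←essential
  m24: 1--00,1-0-0,11--0
  m26: 1-0-0,11--0,1101-
  m27: 1101- ←essential
  m28: --10-,-11-0,1--00,11--0
  m29: --10- ←essential
  m30: -11-0,11--0
Essential: --10-, -0-0-, 0--01, 000--, 011--, 101-1, 1101-
Petrick residual → -00-0, 0-1-0, 11--0
Min cover (10 terms): cd' + b'd' + b'c'e' + a'd'e + a'ce' + a'b'c' + a'bc + ab'ce + abe' + abc'd

10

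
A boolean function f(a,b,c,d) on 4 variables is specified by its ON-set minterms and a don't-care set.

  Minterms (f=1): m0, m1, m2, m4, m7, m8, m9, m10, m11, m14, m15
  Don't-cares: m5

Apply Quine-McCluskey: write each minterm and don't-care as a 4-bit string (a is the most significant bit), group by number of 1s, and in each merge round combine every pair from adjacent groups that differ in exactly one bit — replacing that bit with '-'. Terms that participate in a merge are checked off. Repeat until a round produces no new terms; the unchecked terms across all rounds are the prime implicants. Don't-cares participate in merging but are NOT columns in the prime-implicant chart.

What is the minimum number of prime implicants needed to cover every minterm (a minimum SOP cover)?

size-2^0 implicants → 0000(✓)  0001(✓)  0010(✓)  0100(✓)  0101(✓)  0111(✓)  1000(✓)  1001(✓)  1010(✓)  1011(✓)  1110(✓)  1111(✓)
size-2^1 implicants → -000(✓)  -001(✓)  -010(✓)  -111  0-00(✓)  0-01(✓)  00-0(✓)  000-(✓)  01-1  010-(✓)  1-10(✓)  1-11(✓)  10-0(✓)  10-1(✓)  100-(✓)  101-(✓)  111-(✓)
size-2^2 implicants → -0-0  -00-  0-0-  1-1-  10--
Unchecked terms (primes): -0-0, -00-, -111, 0-0-, 01-1, 1-1-, 10--
Minterm coverage:
  m0 ⊆ -0-0,-00-,0-0-
  m1 ⊆ -00-,0-0-
  m2 ⊆ -0-0 [E]
  m4 ⊆ 0-0- [E]
  m7 ⊆ -111,01-1
  m8 ⊆ -0-0,-00-,10--
  m9 ⊆ -00-,10--
  m10 ⊆ -0-0,1-1-,10--
  m11 ⊆ 1-1-,10--
  m14 ⊆ 1-1- [E]
  m15 ⊆ -111,1-1-
E = {-0-0, 0-0-, 1-1-}
Petrick residual → -00-, -111
Cover = b'd' + b'c' + bcd + a'c' + ac  |cover|=5

5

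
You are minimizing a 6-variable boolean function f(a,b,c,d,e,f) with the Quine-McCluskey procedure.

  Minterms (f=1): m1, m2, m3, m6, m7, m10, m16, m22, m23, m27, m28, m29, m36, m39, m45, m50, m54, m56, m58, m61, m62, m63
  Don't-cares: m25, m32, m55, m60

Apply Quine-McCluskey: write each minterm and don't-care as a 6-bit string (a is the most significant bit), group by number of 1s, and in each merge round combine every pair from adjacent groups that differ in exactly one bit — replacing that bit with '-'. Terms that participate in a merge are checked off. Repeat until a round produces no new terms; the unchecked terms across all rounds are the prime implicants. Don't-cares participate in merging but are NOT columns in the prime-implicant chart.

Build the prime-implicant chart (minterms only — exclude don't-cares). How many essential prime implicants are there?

10

size-2^0 implicants → 000001(✓)  000010(✓)  000011(✓)  000110(✓)  000111(✓)  001010(✓)  010000  010110(✓)  010111(✓)  011001(✓)  011011(✓)  011100(✓)  011101(✓)  100000(✓)  100100(✓)  100111(✓)  101101(✓)  110010(✓)  110110(✓)  110111(✓)  111000(✓)  111010(✓)  111100(✓)  111101(✓)  111110(✓)  111111(✓)
size-2^1 implicants → -00111(✓)  -10110(✓)  -10111(✓)  -11100(✓)  -11101(✓)  0-0110(✓)  0-0111(✓)  00-010  000-10(✓)  000-11(✓)  0000-1  00001-(✓)  00011-(✓)  01011-(✓)  011-01  0110-1  01110-(✓)  1-0111(✓)  1-1101  100-00  11-010(✓)  11-110(✓)  11-111(✓)  110-10(✓)  11011-(✓)  111-00(✓)  111-10(✓)  1110-0(✓)  1111-0(✓)  1111-1(✓)  11110-(✓)  11111-(✓)
size-2^2 implicants → --0111  -1011-  -1110-  0-011-  000-1-  11--10  11-11-  111--0  1111--
Unchecked terms (primes): --0111, -1011-, -1110-, 0-011-, 00-010, 000-1-, 0000-1, 010000, 011-01, 0110-1, 1-1101, 100-00, 11--10, 11-11-, 111--0, 1111--
Minterm coverage:
  m1 ⊆ 0000-1 [E]
  m2 ⊆ 00-010,000-1-
  m3 ⊆ 000-1-,0000-1
  m6 ⊆ 0-011-,000-1-
  m7 ⊆ --0111,0-011-,000-1-
  m10 ⊆ 00-010 [E]
  m16 ⊆ 010000 [E]
  m22 ⊆ -1011-,0-011-
  m23 ⊆ --0111,-1011-,0-011-
  m27 ⊆ 0110-1 [E]
  m28 ⊆ -1110- [E]
  m29 ⊆ -1110-,011-01
  m36 ⊆ 100-00 [E]
  m39 ⊆ --0111 [E]
  m45 ⊆ 1-1101 [E]
  m50 ⊆ 11--10 [E]
  m54 ⊆ -1011-,11--10,11-11-
  m56 ⊆ 111--0 [E]
  m58 ⊆ 11--10,111--0
  m61 ⊆ -1110-,1-1101,1111--
  m62 ⊆ 11--10,11-11-,111--0,1111--
  m63 ⊆ 11-11-,1111--
E = {--0111, -1110-, 00-010, 0000-1, 010000, 0110-1, 1-1101, 100-00, 11--10, 111--0}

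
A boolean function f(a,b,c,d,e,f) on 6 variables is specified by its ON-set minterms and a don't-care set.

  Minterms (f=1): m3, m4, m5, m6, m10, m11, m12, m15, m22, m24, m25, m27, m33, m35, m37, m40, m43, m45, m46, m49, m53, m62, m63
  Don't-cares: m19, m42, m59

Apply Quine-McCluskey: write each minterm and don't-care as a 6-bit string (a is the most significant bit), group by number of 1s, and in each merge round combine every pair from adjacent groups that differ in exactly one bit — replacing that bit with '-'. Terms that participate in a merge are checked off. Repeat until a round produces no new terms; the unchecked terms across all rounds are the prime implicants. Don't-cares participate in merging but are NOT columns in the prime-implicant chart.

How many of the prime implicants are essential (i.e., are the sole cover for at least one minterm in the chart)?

size-2^0 implicants → 000011(✓)  000100(✓)  000101(✓)  000110(✓)  001010(✓)  001011(✓)  001100(✓)  001111(✓)  010011(✓)  010110(✓)  011000(✓)  011001(✓)  011011(✓)  100001(✓)  100011(✓)  100101(✓)  101000(✓)  101010(✓)  101011(✓)  101101(✓)  101110(✓)  110001(✓)  110101(✓)  111011(✓)  111110(✓)  111111(✓)
size-2^1 implicants → -00011(✓)  -00101  -01010(✓)  -01011(✓)  -11011(✓)  0-0011(✓)  0-0110  0-1011(✓)  00-011(✓)  00-100  0001-0  00010-  001-11  00101-(✓)  01-011(✓)  0110-1  01100-  1-0001(✓)  1-0101(✓)  1-1011(✓)  1-1110  10-011(✓)  10-101  100-01(✓)  1000-1  101-10  1010-0  10101-(✓)  110-01(✓)  111-11  11111-
size-2^2 implicants → --1011  -0-011  -0101-  0--011  1-0-01
Unchecked terms (primes): --1011, -0-011, -00101, -0101-, 0--011, 0-0110, 00-100, 0001-0, 00010-, 001-11, 0110-1, 01100-, 1-0-01, 1-1110, 10-101, 1000-1, 101-10, 1010-0, 111-11, 11111-
Minterm coverage:
  m3 ⊆ -0-011,0--011
  m4 ⊆ 00-100,0001-0,00010-
  m5 ⊆ -00101,00010-
  m6 ⊆ 0-0110,0001-0
  m10 ⊆ -0101- [E]
  m11 ⊆ --1011,-0-011,-0101-,0--011,001-11
  m12 ⊆ 00-100 [E]
  m15 ⊆ 001-11 [E]
  m22 ⊆ 0-0110 [E]
  m24 ⊆ 01100- [E]
  m25 ⊆ 0110-1,01100-
  m27 ⊆ --1011,0--011,0110-1
  m33 ⊆ 1-0-01,1000-1
  m35 ⊆ -0-011,1000-1
  m37 ⊆ -00101,1-0-01,10-101
  m40 ⊆ 1010-0 [E]
  m43 ⊆ --1011,-0-011,-0101-
  m45 ⊆ 10-101 [E]
  m46 ⊆ 1-1110,101-10
  m49 ⊆ 1-0-01 [E]
  m53 ⊆ 1-0-01 [E]
  m62 ⊆ 1-1110,11111-
  m63 ⊆ 111-11,11111-
E = {-0101-, 0-0110, 00-100, 001-11, 01100-, 1-0-01, 10-101, 1010-0}

8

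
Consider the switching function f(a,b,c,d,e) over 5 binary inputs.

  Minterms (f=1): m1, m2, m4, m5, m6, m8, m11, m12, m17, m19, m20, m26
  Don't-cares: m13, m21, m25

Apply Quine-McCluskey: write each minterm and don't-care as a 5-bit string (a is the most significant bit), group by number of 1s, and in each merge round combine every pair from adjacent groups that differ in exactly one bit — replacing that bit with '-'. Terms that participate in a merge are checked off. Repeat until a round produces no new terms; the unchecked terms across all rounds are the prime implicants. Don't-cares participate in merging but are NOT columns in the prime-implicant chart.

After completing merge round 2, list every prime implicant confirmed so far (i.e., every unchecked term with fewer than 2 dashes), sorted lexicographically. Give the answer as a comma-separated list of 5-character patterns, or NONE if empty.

00-10, 001-0, 01-00, 01011, 1-001, 100-1, 11010

Round 0: 00001✓ 00010✓ 00100✓ 00101✓ 00110✓ 01000✓ 01011 01100✓ 01101✓ 10001✓ 10011✓ 10100✓ 10101✓ 11001✓ 11010
Round 1: -0001✓ -0100✓ -0101✓ 0-100✓ 0-101✓ 00-01✓ 00-10 001-0 0010-✓ 01-00 0110-✓ 1-001 10-01✓ 100-1 1010-✓
Round 2: -0-01 -010- 0-10-
PIs = {-0-01, -010-, 0-10-, 00-10, 001-0, 01-00, 01011, 1-001, 100-1, 11010}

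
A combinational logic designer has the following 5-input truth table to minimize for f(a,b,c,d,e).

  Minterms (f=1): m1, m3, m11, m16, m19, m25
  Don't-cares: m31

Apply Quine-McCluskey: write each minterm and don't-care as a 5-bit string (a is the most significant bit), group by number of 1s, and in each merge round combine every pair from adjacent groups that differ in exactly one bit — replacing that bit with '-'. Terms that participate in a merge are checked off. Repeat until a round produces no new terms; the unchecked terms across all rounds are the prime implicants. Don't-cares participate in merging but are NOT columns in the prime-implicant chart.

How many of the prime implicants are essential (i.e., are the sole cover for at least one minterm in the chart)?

[col 0] 00001*, 00011*, 01011*, 10000, 10011*, 11001, 11111
[col 1] -0011, 0-011, 000-1
Prime implicants: -0011, 0-011, 000-1, 10000, 11001, 11111
PI chart (minterm → PIs covering it):
  1 | 000-1  (sole → essential)
  3 | -0011,0-011,000-1
  11 | 0-011  (sole → essential)
  16 | 10000  (sole → essential)
  19 | -0011  (sole → essential)
  25 | 11001  (sole → essential)
Essential prime implicants: -0011, 0-011, 000-1, 10000, 11001

5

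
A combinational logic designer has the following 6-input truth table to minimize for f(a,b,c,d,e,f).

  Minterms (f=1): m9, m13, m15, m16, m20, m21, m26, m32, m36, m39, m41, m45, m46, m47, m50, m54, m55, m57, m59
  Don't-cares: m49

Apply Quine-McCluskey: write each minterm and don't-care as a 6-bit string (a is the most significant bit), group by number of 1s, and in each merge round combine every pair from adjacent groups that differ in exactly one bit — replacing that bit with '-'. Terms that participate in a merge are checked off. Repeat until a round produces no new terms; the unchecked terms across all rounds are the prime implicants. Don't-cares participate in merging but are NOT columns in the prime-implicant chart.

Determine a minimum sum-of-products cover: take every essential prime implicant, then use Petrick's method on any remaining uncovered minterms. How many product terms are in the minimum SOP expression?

Round 0: 001001✓ 001101✓ 001111✓ 010000✓ 010100✓ 010101✓ 011010 100000✓ 100100✓ 100111✓ 101001✓ 101101✓ 101110✓ 101111✓ 110001✓ 110010✓ 110110✓ 110111✓ 111001✓ 111011✓
Round 1: -01001✓ -01101✓ -01111✓ 001-01✓ 0011-1✓ 010-00 01010- 1-0111 1-1001 10-111 100-00 101-01✓ 1011-1✓ 10111- 11-001 110-10 11011- 1110-1
Round 2: -01-01 -011-1
PIs = {-01-01, -011-1, 010-00, 01010-, 011010, 1-0111, 1-1001, 10-111, 100-00, 10111-, 11-001, 110-10, 11011-, 1110-1}
Coverage chart:
  m9: -01-01 ←essential
  m13: -01-01,-011-1
  m15: -011-1 ←essential
  m16: 010-00 ←essential
  m20: 010-00,01010-
  m21: 01010- ←essential
  m26: 011010 ←essential
  m32: 100-00 ←essential
  m36: 100-00 ←essential
  m39: 1-0111,10-111
  m41: -01-01,1-1001
  m45: -01-01,-011-1
  m46: 10111- ←essential
  m47: -011-1,10-111,10111-
  m50: 110-10 ←essential
  m54: 110-10,11011-
  m55: 1-0111,11011-
  m57: 1-1001,11-001,1110-1
  m59: 1110-1 ←essential
Essential: -01-01, -011-1, 010-00, 01010-, 011010, 100-00, 10111-, 110-10, 1110-1
Petrick residual → 1-0111
Min cover (10 terms): b'ce'f + b'cdf + a'bc'e'f' + a'bc'de' + a'bcd'ef' + ac'def + ab'c'e'f' + ab'cde + abc'ef' + abcd'f

10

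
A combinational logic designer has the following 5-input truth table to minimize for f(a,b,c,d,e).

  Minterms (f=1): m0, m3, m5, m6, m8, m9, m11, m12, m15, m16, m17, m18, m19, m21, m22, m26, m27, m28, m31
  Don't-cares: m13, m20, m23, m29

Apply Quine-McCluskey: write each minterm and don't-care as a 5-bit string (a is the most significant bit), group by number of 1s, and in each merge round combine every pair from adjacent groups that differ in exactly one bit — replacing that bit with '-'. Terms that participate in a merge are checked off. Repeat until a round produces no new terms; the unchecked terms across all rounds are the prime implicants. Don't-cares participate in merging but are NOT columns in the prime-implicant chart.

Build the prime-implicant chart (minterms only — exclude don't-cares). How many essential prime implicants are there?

5

[col 0] 00000*, 00011*, 00101*, 00110*, 01000*, 01001*, 01011*, 01100*, 01101*, 01111*, 10000*, 10001*, 10010*, 10011*, 10100*, 10101*, 10110*, 10111*, 11010*, 11011*, 11100*, 11101*, 11111*
[col 1] -0000, -0011*, -0101*, -0110, -1011*, -1100*, -1101*, -1111*, 0-000, 0-011*, 0-101*, 01-00*, 01-01*, 01-11*, 010-1*, 0100-*, 011-1*, 0110-*, 1-010*, 1-011*, 1-100*, 1-101*, 1-111*, 10-00*, 10-01*, 10-10*, 10-11*, 100-0*, 100-1*, 1000-*, 1001-*, 101-0*, 101-1*, 1010-*, 1011-*, 11-11*, 1101-*, 111-1*, 1110-*
[col 2] --011, --101, -1-11, -11-1, -110-, 01--1, 01-0-, 1--11, 1-01-, 1-1-1, 1-10-, 10--0*, 10--1*, 10-0-*, 10-1-*, 100--*, 101--*
[col 3] 10---
Prime implicants: --011, --101, -0000, -0110, -1-11, -11-1, -110-, 0-000, 01--1, 01-0-, 1--11, 1-01-, 1-1-1, 1-10-, 10---
PI chart (minterm → PIs covering it):
  0 | -0000,0-000
  3 | --011  (sole → essential)
  5 | --101  (sole → essential)
  6 | -0110  (sole → essential)
  8 | 0-000,01-0-
  9 | 01--1,01-0-
  11 | --011,-1-11,01--1
  12 | -110-,01-0-
  15 | -1-11,-11-1,01--1
  16 | -0000,10---
  17 | 10---  (sole → essential)
  18 | 1-01-,10---
  19 | --011,1--11,1-01-,10---
  21 | --101,1-1-1,1-10-,10---
  22 | -0110,10---
  26 | 1-01-  (sole → essential)
  27 | --011,-1-11,1--11,1-01-
  28 | -110-,1-10-
  31 | -1-11,-11-1,1--11,1-1-1
Essential prime implicants: --011, --101, -0110, 1-01-, 10---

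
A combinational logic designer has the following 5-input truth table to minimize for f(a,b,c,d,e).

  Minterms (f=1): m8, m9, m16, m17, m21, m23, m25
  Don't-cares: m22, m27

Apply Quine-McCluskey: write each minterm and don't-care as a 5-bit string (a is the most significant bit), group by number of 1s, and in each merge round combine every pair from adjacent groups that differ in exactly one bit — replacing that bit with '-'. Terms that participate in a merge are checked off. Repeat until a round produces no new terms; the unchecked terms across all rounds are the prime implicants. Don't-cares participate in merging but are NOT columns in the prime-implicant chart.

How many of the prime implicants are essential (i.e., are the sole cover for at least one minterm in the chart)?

2

size-2^0 implicants → 01000(✓)  01001(✓)  10000(✓)  10001(✓)  10101(✓)  10110(✓)  10111(✓)  11001(✓)  11011(✓)
size-2^1 implicants → -1001  0100-  1-001  10-01  1000-  101-1  1011-  110-1
Unchecked terms (primes): -1001, 0100-, 1-001, 10-01, 1000-, 101-1, 1011-, 110-1
Minterm coverage:
  m8 ⊆ 0100- [E]
  m9 ⊆ -1001,0100-
  m16 ⊆ 1000- [E]
  m17 ⊆ 1-001,10-01,1000-
  m21 ⊆ 10-01,101-1
  m23 ⊆ 101-1,1011-
  m25 ⊆ -1001,1-001,110-1
E = {0100-, 1000-}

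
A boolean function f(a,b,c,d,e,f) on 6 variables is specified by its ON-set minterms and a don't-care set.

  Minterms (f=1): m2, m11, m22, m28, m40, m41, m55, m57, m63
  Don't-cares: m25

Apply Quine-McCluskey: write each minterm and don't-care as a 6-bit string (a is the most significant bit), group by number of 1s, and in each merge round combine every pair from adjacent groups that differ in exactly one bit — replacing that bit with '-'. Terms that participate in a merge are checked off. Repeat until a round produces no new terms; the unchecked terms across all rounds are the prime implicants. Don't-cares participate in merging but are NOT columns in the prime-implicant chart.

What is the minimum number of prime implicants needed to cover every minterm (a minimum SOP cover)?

7

Round 0: 000010 001011 010110 011001✓ 011100 101000✓ 101001✓ 110111✓ 111001✓ 111111✓
Round 1: -11001 1-1001 10100- 11-111
PIs = {-11001, 000010, 001011, 010110, 011100, 1-1001, 10100-, 11-111}
Coverage chart:
  m2: 000010 ←essential
  m11: 001011 ←essential
  m22: 010110 ←essential
  m28: 011100 ←essential
  m40: 10100- ←essential
  m41: 1-1001,10100-
  m55: 11-111 ←essential
  m57: -11001,1-1001
  m63: 11-111 ←essential
Essential: 000010, 001011, 010110, 011100, 10100-, 11-111
Petrick residual → -11001
Min cover (7 terms): bcd'e'f + a'b'c'd'ef' + a'b'cd'ef + a'bc'def' + a'bcde'f' + ab'cd'e' + abdef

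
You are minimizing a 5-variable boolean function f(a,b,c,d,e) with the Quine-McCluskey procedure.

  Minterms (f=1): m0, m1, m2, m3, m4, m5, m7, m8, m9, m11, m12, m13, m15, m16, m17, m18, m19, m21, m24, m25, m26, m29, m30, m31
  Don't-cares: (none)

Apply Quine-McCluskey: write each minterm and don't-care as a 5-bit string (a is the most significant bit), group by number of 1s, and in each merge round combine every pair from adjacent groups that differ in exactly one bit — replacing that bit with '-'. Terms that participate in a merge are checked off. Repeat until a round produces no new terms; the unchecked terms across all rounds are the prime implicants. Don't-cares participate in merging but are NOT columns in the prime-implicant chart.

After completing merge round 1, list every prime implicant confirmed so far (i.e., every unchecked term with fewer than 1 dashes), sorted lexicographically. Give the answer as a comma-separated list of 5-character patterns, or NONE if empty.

Round 0: 00000✓ 00001✓ 00010✓ 00011✓ 00100✓ 00101✓ 00111✓ 01000✓ 01001✓ 01011✓ 01100✓ 01101✓ 01111✓ 10000✓ 10001✓ 10010✓ 10011✓ 10101✓ 11000✓ 11001✓ 11010✓ 11101✓ 11110✓ 11111✓
Round 1: -0000✓ -0001✓ -0010✓ -0011✓ -0101✓ -1000✓ -1001✓ -1101✓ -1111✓ 0-000✓ 0-001✓ 0-011✓ 0-100✓ 0-101✓ 0-111✓ 00-00✓ 00-01✓ 00-11✓ 000-0✓ 000-1✓ 0000-✓ 0001-✓ 001-1✓ 0010-✓ 01-00✓ 01-01✓ 01-11✓ 010-1✓ 0100-✓ 011-1✓ 0110-✓ 1-000✓ 1-001✓ 1-010✓ 1-101✓ 10-01✓ 100-0✓ 100-1✓ 1000-✓ 1001-✓ 11-01✓ 11-10 110-0✓ 1100-✓ 111-1✓ 1111-
Round 2: --000✓ --001✓ --101✓ -0-01✓ -00-0✓ -00-1✓ -000-✓ -001-✓ -1-01✓ -100-✓ -11-1 0--00✓ 0--01✓ 0--11✓ 0-0-1✓ 0-00-✓ 0-1-1✓ 0-10-✓ 00--1✓ 00-0-✓ 000--✓ 01--1✓ 01-0-✓ 1--01✓ 1-0-0 1-00-✓ 100--✓
Round 3: ---01 --00- -00-- 0---1 0--0-
PIs = {---01, --00-, -00--, -11-1, 0---1, 0--0-, 1-0-0, 11-10, 1111-}

NONE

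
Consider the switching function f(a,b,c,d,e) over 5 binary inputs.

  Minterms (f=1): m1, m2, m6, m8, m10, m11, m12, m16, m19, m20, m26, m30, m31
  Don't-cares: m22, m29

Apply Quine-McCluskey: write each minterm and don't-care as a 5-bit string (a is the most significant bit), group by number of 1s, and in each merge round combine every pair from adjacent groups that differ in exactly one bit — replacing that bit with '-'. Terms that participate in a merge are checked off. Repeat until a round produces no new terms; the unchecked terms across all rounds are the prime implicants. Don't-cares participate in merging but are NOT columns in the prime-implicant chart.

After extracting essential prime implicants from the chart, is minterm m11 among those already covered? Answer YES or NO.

Round 0: 00001 00010✓ 00110✓ 01000✓ 01010✓ 01011✓ 01100✓ 10000✓ 10011 10100✓ 10110✓ 11010✓ 11101✓ 11110✓ 11111✓
Round 1: -0110 -1010 0-010 00-10 01-00 010-0 0101- 1-110 10-00 101-0 11-10 111-1 1111-
PIs = {-0110, -1010, 0-010, 00-10, 00001, 01-00, 010-0, 0101-, 1-110, 10-00, 10011, 101-0, 11-10, 111-1, 1111-}
Coverage chart:
  m1: 00001 ←essential
  m2: 0-010,00-10
  m6: -0110,00-10
  m8: 01-00,010-0
  m10: -1010,0-010,010-0,0101-
  m11: 0101- ←essential
  m12: 01-00 ←essential
  m16: 10-00 ←essential
  m19: 10011 ←essential
  m20: 10-00,101-0
  m26: -1010,11-10
  m30: 1-110,11-10,1111-
  m31: 111-1,1111-
Essential: 00001, 01-00, 0101-, 10-00, 10011

YES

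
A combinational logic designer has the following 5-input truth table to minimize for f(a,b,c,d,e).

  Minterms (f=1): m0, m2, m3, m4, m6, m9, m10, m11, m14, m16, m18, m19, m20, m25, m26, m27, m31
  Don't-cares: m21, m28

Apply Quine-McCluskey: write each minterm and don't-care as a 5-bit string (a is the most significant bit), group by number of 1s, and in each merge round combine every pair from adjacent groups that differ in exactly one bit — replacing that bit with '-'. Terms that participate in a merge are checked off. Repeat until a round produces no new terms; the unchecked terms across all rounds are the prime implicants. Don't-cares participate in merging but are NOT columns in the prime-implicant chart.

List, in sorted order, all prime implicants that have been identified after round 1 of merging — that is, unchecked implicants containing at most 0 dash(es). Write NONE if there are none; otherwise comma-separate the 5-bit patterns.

NONE

[col 0] 00000*, 00010*, 00011*, 00100*, 00110*, 01001*, 01010*, 01011*, 01110*, 10000*, 10010*, 10011*, 10100*, 10101*, 11001*, 11010*, 11011*, 11100*, 11111*
[col 1] -0000*, -0010*, -0011*, -0100*, -1001*, -1010*, -1011*, 0-010*, 0-011*, 0-110*, 00-00*, 00-10*, 000-0*, 0001-*, 001-0*, 01-10*, 010-1*, 0101-*, 1-010*, 1-011*, 1-100, 10-00*, 100-0*, 1001-*, 1010-, 11-11, 110-1*, 1101-*
[col 2] --010*, --011*, -0-00, -00-0, -001-*, -10-1, -101-*, 0--10, 0-01-*, 00--0, 1-01-*
[col 3] --01-
Prime implicants: --01-, -0-00, -00-0, -10-1, 0--10, 00--0, 1-100, 1010-, 11-11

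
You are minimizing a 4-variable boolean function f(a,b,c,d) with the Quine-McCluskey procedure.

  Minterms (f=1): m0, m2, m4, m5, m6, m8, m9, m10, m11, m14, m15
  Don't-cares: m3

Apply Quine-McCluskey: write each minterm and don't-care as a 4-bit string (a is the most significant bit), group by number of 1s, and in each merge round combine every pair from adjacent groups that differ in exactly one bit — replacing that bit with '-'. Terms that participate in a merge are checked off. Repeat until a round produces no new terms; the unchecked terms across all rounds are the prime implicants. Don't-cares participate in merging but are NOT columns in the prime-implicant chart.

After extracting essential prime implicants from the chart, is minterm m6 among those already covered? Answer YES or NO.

NO

size-2^0 implicants → 0000(✓)  0010(✓)  0011(✓)  0100(✓)  0101(✓)  0110(✓)  1000(✓)  1001(✓)  1010(✓)  1011(✓)  1110(✓)  1111(✓)
size-2^1 implicants → -000(✓)  -010(✓)  -011(✓)  -110(✓)  0-00(✓)  0-10(✓)  00-0(✓)  001-(✓)  01-0(✓)  010-  1-10(✓)  1-11(✓)  10-0(✓)  10-1(✓)  100-(✓)  101-(✓)  111-(✓)
size-2^2 implicants → --10  -0-0  -01-  0--0  1-1-  10--
Unchecked terms (primes): --10, -0-0, -01-, 0--0, 010-, 1-1-, 10--
Minterm coverage:
  m0 ⊆ -0-0,0--0
  m2 ⊆ --10,-0-0,-01-,0--0
  m4 ⊆ 0--0,010-
  m5 ⊆ 010- [E]
  m6 ⊆ --10,0--0
  m8 ⊆ -0-0,10--
  m9 ⊆ 10-- [E]
  m10 ⊆ --10,-0-0,-01-,1-1-,10--
  m11 ⊆ -01-,1-1-,10--
  m14 ⊆ --10,1-1-
  m15 ⊆ 1-1- [E]
E = {010-, 1-1-, 10--}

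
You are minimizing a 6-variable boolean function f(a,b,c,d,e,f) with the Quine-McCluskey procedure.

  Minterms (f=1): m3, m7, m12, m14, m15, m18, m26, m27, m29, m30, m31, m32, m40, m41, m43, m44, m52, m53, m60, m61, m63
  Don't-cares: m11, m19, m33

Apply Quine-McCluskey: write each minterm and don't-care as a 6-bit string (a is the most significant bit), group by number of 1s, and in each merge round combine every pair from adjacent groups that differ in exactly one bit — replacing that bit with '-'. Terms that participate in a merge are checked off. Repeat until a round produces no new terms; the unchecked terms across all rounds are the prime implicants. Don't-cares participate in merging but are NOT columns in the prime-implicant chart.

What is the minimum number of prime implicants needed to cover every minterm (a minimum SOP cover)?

[col 0] 000011*, 000111*, 001011*, 001100*, 001110*, 001111*, 010010*, 010011*, 011010*, 011011*, 011101*, 011110*, 011111*, 100000*, 100001*, 101000*, 101001*, 101011*, 101100*, 110100*, 110101*, 111100*, 111101*, 111111*
[col 1] -01011, -01100, -11101*, -11111*, 0-0011*, 0-1011*, 0-1110*, 0-1111*, 00-011*, 00-111*, 000-11*, 001-11*, 0011-0, 00111-*, 01-010*, 01-011*, 01001-*, 011-10*, 011-11*, 01101-*, 0111-1*, 01111-*, 1-1100, 10-000*, 10-001*, 10000-*, 101-00, 1010-1, 10100-*, 11-100*, 11-101*, 11010-*, 1111-1*, 11110-*
[col 2] -111-1, 0--011, 0-1-11, 0-111-, 00--11, 01-01-, 011-1-, 10-00-, 11-10-
Prime implicants: -01011, -01100, -111-1, 0--011, 0-1-11, 0-111-, 00--11, 0011-0, 01-01-, 011-1-, 1-1100, 10-00-, 101-00, 1010-1, 11-10-
PI chart (minterm → PIs covering it):
  3 | 0--011,00--11
  7 | 00--11  (sole → essential)
  12 | -01100,0011-0
  14 | 0-111-,0011-0
  15 | 0-1-11,0-111-,00--11
  18 | 01-01-  (sole → essential)
  26 | 01-01-,011-1-
  27 | 0--011,0-1-11,01-01-,011-1-
  29 | -111-1  (sole → essential)
  30 | 0-111-,011-1-
  31 | -111-1,0-1-11,0-111-,011-1-
  32 | 10-00-  (sole → essential)
  40 | 10-00-,101-00
  41 | 10-00-,1010-1
  43 | -01011,1010-1
  44 | -01100,1-1100,101-00
  52 | 11-10-  (sole → essential)
  53 | 11-10-  (sole → essential)
  60 | 1-1100,11-10-
  61 | -111-1,11-10-
  63 | -111-1  (sole → essential)
Essential prime implicants: -111-1, 00--11, 01-01-, 10-00-, 11-10-
Petrick residual → -01011, -01100, 0-111-
Minimum SOP uses 8 PIs: b'cd'ef + b'cde'f' + bcdf + a'cde + a'b'ef + a'bd'e + ab'd'e' + abde'

8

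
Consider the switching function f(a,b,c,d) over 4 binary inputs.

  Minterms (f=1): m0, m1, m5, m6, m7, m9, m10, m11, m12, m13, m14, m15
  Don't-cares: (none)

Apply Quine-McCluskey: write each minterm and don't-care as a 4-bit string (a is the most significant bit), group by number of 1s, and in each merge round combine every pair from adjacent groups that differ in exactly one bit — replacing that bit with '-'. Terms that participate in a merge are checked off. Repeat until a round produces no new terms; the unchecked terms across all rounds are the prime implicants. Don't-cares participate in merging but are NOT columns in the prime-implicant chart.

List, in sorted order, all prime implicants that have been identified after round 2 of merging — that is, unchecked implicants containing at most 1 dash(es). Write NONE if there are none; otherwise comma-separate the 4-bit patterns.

000-

[col 0] 0000*, 0001*, 0101*, 0110*, 0111*, 1001*, 1010*, 1011*, 1100*, 1101*, 1110*, 1111*
[col 1] -001*, -101*, -110*, -111*, 0-01*, 000-, 01-1*, 011-*, 1-01*, 1-10*, 1-11*, 10-1*, 101-*, 11-0*, 11-1*, 110-*, 111-*
[col 2] --01, -1-1, -11-, 1--1, 1-1-, 11--
Prime implicants: --01, -1-1, -11-, 000-, 1--1, 1-1-, 11--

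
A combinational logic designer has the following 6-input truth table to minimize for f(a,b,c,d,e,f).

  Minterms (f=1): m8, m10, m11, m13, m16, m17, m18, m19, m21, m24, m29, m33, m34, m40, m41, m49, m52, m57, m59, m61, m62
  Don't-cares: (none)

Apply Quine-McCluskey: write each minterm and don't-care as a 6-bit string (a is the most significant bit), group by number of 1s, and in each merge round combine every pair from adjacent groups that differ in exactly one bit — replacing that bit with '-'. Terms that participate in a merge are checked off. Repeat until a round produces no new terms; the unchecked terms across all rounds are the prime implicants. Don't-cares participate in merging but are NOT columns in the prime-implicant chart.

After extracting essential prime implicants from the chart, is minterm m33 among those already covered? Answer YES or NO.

Round 0: 001000✓ 001010✓ 001011✓ 001101✓ 010000✓ 010001✓ 010010✓ 010011✓ 010101✓ 011000✓ 011101✓ 100001✓ 100010 101000✓ 101001✓ 110001✓ 110100 111001✓ 111011✓ 111101✓ 111110
Round 1: -01000 -10001 -11101 0-1000 0-1101 0010-0 00101- 01-000 01-101 010-01 0100-0✓ 0100-1✓ 01000-✓ 01001-✓ 1-0001✓ 1-1001✓ 10-001✓ 10100- 11-001✓ 111-01 1110-1
Round 2: 0100-- 1--001
PIs = {-01000, -10001, -11101, 0-1000, 0-1101, 0010-0, 00101-, 01-000, 01-101, 010-01, 0100--, 1--001, 100010, 10100-, 110100, 111-01, 1110-1, 111110}
Coverage chart:
  m8: -01000,0-1000,0010-0
  m10: 0010-0,00101-
  m11: 00101- ←essential
  m13: 0-1101 ←essential
  m16: 01-000,0100--
  m17: -10001,010-01,0100--
  m18: 0100-- ←essential
  m19: 0100-- ←essential
  m21: 01-101,010-01
  m24: 0-1000,01-000
  m29: -11101,0-1101,01-101
  m33: 1--001 ←essential
  m34: 100010 ←essential
  m40: -01000,10100-
  m41: 1--001,10100-
  m49: -10001,1--001
  m52: 110100 ←essential
  m57: 1--001,111-01,1110-1
  m59: 1110-1 ←essential
  m61: -11101,111-01
  m62: 111110 ←essential
Essential: 0-1101, 00101-, 0100--, 1--001, 100010, 110100, 1110-1, 111110

YES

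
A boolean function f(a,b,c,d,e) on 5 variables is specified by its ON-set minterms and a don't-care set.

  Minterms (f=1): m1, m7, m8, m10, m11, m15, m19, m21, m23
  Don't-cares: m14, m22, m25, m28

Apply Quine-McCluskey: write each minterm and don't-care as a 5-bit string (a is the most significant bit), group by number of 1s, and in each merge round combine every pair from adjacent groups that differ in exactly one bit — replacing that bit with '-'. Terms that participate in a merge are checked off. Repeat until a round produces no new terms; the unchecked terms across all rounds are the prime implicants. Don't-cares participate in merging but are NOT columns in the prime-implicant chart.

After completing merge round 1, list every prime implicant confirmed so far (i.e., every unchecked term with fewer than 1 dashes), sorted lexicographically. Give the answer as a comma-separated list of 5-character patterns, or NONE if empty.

[col 0] 00001, 00111*, 01000*, 01010*, 01011*, 01110*, 01111*, 10011*, 10101*, 10110*, 10111*, 11001, 11100
[col 1] -0111, 0-111, 01-10*, 01-11*, 010-0, 0101-*, 0111-*, 10-11, 101-1, 1011-
[col 2] 01-1-
Prime implicants: -0111, 0-111, 00001, 01-1-, 010-0, 10-11, 101-1, 1011-, 11001, 11100

00001, 11001, 11100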